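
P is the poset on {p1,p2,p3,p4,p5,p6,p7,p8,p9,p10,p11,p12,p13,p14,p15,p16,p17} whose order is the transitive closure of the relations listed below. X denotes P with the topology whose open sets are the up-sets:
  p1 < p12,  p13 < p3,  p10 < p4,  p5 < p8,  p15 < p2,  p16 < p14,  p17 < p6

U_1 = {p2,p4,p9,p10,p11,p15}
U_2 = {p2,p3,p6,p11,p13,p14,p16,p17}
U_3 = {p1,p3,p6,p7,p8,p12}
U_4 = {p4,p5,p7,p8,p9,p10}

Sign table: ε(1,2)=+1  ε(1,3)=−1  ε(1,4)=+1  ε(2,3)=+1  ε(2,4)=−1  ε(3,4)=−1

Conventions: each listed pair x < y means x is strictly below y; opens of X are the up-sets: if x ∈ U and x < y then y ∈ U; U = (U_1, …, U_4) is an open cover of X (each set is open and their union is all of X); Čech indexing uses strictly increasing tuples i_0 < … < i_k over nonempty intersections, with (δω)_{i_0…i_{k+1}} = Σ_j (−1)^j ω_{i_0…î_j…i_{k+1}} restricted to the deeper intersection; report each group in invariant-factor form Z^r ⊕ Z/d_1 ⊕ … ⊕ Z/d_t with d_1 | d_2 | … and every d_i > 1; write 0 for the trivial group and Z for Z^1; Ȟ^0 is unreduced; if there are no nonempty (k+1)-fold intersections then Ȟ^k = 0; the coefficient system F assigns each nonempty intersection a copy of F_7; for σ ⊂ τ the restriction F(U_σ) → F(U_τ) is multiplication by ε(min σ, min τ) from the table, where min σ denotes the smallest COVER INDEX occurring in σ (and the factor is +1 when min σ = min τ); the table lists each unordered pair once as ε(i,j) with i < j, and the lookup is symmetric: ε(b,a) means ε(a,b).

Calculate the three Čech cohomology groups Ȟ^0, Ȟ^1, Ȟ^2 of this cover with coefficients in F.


cover nerve:
  U12={p2,p11} U14={p4,p9,p10} U23={p3,p6} U34={p7,p8}
C dims 4,4; δ0: rk_F7 4
Ȟ^0: (4−4)−0=0 ⇒ 0
Ȟ^1: (4−0)−4=0 ⇒ 0
Ȟ^2: (0−0)−0=0 ⇒ 0

Ȟ^0 ≅ 0; Ȟ^1 ≅ 0; Ȟ^2 ≅ 0


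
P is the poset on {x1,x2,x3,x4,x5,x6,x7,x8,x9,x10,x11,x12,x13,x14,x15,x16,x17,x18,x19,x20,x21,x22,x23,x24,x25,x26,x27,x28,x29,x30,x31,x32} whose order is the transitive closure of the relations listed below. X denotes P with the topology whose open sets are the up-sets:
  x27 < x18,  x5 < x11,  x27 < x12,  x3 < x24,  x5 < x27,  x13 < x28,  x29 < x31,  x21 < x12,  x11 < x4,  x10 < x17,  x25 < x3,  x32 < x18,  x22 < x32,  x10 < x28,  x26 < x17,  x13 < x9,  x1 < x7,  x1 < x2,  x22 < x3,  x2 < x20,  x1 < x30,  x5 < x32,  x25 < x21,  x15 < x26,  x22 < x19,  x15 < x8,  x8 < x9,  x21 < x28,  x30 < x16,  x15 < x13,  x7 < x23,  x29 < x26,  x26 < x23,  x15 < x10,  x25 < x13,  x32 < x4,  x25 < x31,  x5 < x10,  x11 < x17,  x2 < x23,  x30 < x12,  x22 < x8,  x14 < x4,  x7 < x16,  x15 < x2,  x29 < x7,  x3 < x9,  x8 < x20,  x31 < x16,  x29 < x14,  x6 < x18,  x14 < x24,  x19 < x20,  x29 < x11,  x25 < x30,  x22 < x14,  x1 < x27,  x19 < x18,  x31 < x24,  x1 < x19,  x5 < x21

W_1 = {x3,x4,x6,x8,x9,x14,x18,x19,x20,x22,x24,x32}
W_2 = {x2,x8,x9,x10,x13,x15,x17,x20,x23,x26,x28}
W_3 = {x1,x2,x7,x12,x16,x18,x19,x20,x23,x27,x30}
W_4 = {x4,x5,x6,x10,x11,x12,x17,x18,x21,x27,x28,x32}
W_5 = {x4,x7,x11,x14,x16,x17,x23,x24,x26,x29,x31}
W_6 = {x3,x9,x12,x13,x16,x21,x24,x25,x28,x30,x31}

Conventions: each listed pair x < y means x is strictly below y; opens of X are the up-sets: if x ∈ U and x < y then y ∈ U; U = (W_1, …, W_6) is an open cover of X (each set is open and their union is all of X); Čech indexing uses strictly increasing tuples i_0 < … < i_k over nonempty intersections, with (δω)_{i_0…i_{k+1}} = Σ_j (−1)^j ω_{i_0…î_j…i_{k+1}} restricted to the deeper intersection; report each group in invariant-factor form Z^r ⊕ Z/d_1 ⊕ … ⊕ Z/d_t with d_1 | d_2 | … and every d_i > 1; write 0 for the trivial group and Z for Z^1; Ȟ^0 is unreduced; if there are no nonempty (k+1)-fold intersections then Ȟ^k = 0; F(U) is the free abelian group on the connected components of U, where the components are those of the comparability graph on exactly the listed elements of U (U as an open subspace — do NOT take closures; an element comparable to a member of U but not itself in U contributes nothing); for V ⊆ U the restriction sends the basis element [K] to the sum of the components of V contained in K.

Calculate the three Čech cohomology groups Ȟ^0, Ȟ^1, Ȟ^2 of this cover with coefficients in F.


nerve of the cover:
  W12={x8,x9,x20} W13={x18,x19,x20} W14={x4,x6,x18,x32} W15={x4,x14,x24} W16={x3,x9,x24} W23={x2,x20,x23} W24={x10,x17,x28} W25={x17,x23,x26} W26={x9,x13,x28} W34={x12,x18,x27} W35={x7,x16,x23} W36={x12,x16,x30} W45={x4,x11,x17} W46={x12,x21,x28} W56={x16,x24,x31}
  W123={x20} W126={x9} W134={x18} W145={x4} W156={x24} W235={x23} W245={x17} W246={x28} W346={x12} W356={x16}
components per intersection:
  W1: {x3,x4,x6,x8,x9,x14,x18,x19,x20,x22,x24,x32}
  W2: {x2,x8,x9,x10,x13,x15,x17,x20,x23,x26,x28}
  W3: {x1,x2,x7,x12,x16,x18,x19,x20,x23,x27,x30}
  W4: {x4,x5,x6,x10,x11,x12,x17,x18,x21,x27,x28,x32}
  W5: {x4,x7,x11,x14,x16,x17,x23,x24,x26,x29,x31}
  W6: {x3,x9,x12,x13,x16,x21,x24,x25,x28,x30,x31}
  W12: {x8,x9,x20}
  W13: {x18,x19,x20}
  W14: {x4,x6,x18,x32}
  W15: {x4,x14,x24}
  W16: {x3,x9,x24}
  W23: {x2,x20,x23}
  W24: {x10,x17,x28}
  W25: {x17,x23,x26}
  W26: {x9,x13,x28}
  W34: {x12,x18,x27}
  W35: {x7,x16,x23}
  W36: {x12,x16,x30}
  W45: {x4,x11,x17}
  W46: {x12,x21,x28}
  W56: {x16,x24,x31}
  W123: {x20}
  W126: {x9}
  W134: {x18}
  W145: {x4}
  W156: {x24}
  W235: {x23}
  W245: {x17}
  W246: {x28}
  W346: {x12}
  W356: {x16}
C dims 6,15,10; δ0: rk 5, SNF 1^5; δ1: rk 10, SNF 1^9·2
Ȟ^0 = (6 − 5) − 0 = 1, so Ȟ^0 ≅ Z
Ȟ^1 = (15 − 10) − 5 = 0, so Ȟ^1 ≅ 0
Ȟ^2 = (10 − 0) − 10 = 0 plus torsion [2], so Ȟ^2 ≅ Z/2

Ȟ^0 = Z, Ȟ^1 = 0, Ȟ^2 = Z/2


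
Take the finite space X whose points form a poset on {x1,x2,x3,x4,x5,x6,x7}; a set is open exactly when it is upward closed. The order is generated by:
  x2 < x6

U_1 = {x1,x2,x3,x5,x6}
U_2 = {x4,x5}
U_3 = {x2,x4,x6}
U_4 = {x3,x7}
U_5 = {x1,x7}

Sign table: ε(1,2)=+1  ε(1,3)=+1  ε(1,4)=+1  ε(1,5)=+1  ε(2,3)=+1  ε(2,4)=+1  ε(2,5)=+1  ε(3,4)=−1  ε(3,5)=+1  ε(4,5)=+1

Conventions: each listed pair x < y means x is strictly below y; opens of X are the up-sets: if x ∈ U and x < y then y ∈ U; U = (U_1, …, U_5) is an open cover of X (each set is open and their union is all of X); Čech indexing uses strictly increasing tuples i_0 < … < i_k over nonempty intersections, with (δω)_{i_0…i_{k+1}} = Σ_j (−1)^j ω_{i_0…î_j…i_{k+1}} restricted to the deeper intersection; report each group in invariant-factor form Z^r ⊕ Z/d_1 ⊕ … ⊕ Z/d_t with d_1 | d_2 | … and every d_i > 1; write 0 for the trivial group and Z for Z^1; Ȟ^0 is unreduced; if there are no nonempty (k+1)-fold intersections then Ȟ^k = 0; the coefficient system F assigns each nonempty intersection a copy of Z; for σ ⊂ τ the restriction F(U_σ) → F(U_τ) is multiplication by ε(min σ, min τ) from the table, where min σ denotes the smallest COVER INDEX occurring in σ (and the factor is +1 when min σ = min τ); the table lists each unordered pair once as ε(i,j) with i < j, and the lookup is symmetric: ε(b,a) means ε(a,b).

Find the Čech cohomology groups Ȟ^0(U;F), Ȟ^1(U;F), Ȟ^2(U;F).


Ȟ^0(U;F) ≅ Z,  Ȟ^1(U;F) ≅ Z^2,  Ȟ^2(U;F) ≅ 0

nerve of the cover:
  U12={x5} U13={x2,x6} U14={x3} U15={x1} U23={x4} U45={x7}
C dims 5,6; δ0: rk 4, SNF 1^4
Ȟ^0 = (5 − 4) − 0 = 1, so Ȟ^0 ≅ Z
Ȟ^1 = (6 − 0) − 4 = 2, so Ȟ^1 ≅ Z^2
Ȟ^2 = (0 − 0) − 0 = 0, so Ȟ^2 ≅ 0


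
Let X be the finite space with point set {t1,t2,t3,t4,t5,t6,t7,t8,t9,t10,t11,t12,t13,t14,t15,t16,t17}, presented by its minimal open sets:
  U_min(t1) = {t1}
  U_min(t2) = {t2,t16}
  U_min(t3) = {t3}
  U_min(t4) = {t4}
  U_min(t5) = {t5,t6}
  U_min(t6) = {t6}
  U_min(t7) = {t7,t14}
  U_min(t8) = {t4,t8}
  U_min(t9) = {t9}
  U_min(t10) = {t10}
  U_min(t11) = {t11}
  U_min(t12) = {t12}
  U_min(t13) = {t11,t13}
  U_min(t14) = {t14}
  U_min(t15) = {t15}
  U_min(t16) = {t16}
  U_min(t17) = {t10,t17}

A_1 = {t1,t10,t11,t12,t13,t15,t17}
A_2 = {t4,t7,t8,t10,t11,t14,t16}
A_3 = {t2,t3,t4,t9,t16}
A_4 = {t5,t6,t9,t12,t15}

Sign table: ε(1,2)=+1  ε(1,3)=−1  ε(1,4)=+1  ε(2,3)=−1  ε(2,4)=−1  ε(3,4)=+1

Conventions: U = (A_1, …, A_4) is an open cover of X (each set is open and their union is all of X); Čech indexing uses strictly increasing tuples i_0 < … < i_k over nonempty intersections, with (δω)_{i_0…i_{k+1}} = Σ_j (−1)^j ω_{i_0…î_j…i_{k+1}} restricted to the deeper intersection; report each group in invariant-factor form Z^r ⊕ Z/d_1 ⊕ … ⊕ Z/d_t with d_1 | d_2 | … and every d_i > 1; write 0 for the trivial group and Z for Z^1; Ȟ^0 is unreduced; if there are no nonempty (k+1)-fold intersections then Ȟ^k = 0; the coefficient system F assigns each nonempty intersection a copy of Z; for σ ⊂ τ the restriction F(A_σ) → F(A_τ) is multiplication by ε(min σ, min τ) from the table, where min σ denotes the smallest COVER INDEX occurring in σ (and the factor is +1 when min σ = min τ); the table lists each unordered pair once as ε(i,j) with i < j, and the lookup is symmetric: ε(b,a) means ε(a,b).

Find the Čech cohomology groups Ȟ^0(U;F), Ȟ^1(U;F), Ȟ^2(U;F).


nonempty intersections:
  A12={t10,t11} A14={t12,t15} A23={t4,t16} A34={t9}
C dims 4,4; δ0: rk 4, SNF 1^3·2
Ȟ^0: (4−4)−0=0 ⇒ 0
Ȟ^1: (4−0)−4=0 plus torsion [2] ⇒ Z/2
Ȟ^2: (0−0)−0=0 ⇒ 0

Ȟ^0 = 0, Ȟ^1 = Z/2, Ȟ^2 = 0


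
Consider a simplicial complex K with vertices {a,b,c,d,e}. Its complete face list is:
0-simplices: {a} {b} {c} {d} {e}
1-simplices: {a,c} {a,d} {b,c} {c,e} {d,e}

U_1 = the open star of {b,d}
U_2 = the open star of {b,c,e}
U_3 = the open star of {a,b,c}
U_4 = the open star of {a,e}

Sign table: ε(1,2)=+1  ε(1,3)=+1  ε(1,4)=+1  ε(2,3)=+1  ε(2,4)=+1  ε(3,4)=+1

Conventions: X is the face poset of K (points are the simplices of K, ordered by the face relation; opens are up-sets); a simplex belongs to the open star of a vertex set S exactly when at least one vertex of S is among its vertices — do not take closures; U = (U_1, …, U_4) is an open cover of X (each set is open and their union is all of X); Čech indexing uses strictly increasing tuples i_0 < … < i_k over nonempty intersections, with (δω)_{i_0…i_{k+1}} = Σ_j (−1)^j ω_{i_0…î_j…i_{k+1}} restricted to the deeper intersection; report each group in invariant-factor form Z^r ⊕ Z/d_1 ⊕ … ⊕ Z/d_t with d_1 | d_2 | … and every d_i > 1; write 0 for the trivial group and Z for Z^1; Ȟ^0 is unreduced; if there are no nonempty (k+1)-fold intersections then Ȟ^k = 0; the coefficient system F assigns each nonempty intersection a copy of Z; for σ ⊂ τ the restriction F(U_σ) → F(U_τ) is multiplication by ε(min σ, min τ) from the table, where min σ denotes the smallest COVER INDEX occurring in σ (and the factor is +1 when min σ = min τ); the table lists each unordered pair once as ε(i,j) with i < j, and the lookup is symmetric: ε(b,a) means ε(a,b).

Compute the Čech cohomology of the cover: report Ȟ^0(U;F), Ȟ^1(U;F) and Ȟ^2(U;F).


Ȟ^0(U;F) ≅ Z, Ȟ^1(U;F) ≅ 0, Ȟ^2(U;F) ≅ Z

nerve of the cover:
  U1={{b},{d},{a,d},{b,c},{d,e}} U2={{b},{c},{e},{a,c},{b,c},{c,e},{d,e}} U3={{a},{b},{c},{a,c},{a,d},{b,c},{c,e}} U4={{a},{e},{a,c},{a,d},{c,e},{d,e}}
  U12={{b},{b,c},{d,e}} U13={{b},{a,d},{b,c}} U14={{a,d},{d,e}} U23={{b},{c},{a,c},{b,c},{c,e}} U24={{e},{a,c},{c,e},{d,e}} U34={{a},{a,c},{a,d},{c,e}}
  U123={{b},{b,c}} U124={{d,e}} U134={{a,d}} U234={{a,c},{c,e}}
C dims 4,6,4; δ0: rk 3, SNF 1^3; δ1: rk 3, SNF 1^3
Ȟ^0 = (4 − 3) − 0 = 1, so Ȟ^0 ≅ Z
Ȟ^1 = (6 − 3) − 3 = 0, so Ȟ^1 ≅ 0
Ȟ^2 = (4 − 0) − 3 = 1, so Ȟ^2 ≅ Z


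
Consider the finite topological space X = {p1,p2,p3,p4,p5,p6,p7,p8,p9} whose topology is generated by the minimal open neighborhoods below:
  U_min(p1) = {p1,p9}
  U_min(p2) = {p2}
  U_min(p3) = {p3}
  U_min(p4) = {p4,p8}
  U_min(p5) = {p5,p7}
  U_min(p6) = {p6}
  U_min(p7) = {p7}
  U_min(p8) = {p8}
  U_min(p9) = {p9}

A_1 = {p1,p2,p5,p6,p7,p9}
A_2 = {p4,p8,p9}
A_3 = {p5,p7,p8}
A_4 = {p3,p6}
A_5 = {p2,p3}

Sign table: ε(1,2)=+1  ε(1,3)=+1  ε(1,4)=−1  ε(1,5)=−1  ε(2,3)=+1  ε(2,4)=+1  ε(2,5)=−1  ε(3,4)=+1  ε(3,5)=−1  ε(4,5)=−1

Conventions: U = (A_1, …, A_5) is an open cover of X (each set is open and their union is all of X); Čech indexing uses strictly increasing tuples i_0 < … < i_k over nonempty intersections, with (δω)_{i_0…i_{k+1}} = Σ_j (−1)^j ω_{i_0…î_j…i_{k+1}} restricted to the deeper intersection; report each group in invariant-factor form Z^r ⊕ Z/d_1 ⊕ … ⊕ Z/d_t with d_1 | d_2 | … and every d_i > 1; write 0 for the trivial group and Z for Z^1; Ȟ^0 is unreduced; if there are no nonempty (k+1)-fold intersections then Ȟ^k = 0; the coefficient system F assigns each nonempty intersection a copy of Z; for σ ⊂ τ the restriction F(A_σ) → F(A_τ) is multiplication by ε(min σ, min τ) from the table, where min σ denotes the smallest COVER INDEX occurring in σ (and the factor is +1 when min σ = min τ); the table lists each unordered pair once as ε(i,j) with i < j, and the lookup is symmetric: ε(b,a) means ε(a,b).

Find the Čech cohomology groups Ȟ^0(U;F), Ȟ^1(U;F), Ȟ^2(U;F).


nerve of the cover:
  A12={p9} A13={p5,p7} A14={p6} A15={p2} A23={p8} A45={p3}
C dims 5,6; δ0: rk 5, SNF 1^4·2
Ȟ^0 = (5 − 5) − 0 = 0, so Ȟ^0 ≅ 0
Ȟ^1 = (6 − 0) − 5 = 1 plus torsion [2], so Ȟ^1 ≅ Z ⊕ Z/2
Ȟ^2 = (0 − 0) − 0 = 0, so Ȟ^2 ≅ 0

Ȟ^0(U;F) ≅ 0,  Ȟ^1(U;F) ≅ Z ⊕ Z/2,  Ȟ^2(U;F) ≅ 0


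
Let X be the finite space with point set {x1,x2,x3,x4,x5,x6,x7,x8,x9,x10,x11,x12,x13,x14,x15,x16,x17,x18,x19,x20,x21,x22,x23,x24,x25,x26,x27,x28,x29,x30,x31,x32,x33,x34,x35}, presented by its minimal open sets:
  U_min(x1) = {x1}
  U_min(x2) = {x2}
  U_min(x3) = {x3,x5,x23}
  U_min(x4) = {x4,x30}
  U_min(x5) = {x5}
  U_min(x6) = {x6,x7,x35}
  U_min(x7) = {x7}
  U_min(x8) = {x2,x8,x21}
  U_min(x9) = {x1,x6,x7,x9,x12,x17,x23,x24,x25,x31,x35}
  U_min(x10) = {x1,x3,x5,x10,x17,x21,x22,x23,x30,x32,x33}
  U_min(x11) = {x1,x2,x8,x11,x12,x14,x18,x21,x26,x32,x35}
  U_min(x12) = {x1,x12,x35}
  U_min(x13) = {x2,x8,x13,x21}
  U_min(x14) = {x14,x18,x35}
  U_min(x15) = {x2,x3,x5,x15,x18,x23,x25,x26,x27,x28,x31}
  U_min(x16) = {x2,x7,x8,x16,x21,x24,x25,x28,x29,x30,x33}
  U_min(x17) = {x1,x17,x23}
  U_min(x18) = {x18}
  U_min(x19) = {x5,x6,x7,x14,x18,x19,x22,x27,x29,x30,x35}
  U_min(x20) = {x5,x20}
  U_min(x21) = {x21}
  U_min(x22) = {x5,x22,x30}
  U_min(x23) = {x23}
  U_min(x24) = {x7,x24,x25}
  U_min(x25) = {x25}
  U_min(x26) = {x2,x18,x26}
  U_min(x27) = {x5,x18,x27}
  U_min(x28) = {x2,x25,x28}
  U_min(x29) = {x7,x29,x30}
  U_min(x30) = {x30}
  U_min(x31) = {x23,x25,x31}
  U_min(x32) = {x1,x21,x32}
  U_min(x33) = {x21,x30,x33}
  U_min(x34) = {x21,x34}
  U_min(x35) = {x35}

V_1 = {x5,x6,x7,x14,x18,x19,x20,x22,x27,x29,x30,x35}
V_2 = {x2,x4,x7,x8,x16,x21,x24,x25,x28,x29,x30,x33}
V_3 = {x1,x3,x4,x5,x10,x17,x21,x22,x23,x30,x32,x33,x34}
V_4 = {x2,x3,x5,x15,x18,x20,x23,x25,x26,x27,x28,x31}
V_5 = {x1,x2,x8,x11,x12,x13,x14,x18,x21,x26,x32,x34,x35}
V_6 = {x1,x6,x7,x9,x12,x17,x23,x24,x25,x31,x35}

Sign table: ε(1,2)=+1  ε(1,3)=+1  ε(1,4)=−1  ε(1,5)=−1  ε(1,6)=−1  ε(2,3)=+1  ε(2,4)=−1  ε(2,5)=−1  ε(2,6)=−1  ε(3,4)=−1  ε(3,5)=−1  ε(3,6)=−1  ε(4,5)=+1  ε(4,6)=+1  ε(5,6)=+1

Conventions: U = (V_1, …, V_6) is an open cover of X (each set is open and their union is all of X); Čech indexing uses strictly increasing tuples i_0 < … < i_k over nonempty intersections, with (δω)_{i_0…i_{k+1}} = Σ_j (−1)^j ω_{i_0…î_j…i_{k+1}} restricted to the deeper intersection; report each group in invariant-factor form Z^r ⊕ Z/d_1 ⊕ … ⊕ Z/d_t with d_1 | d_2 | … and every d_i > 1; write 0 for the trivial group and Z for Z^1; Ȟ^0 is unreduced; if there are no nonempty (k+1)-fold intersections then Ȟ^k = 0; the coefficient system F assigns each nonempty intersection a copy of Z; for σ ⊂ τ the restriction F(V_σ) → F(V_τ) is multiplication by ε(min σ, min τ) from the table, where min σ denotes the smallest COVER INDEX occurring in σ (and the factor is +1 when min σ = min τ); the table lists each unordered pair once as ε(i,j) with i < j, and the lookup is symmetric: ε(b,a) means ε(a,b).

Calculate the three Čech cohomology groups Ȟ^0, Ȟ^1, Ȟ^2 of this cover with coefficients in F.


Ȟ^0(U;F) ≅ Z,  Ȟ^1(U;F) ≅ 0,  Ȟ^2(U;F) ≅ Z/2

nonempty overlaps:
  V12={x7,x29,x30} V13={x5,x22,x30} V14={x5,x18,x20,x27} V15={x14,x18,x35} V16={x6,x7,x35} V23={x4,x21,x30,x33} V24={x2,x25,x28} V25={x2,x8,x21} V26={x7,x24,x25} V34={x3,x5,x23} V35={x1,x21,x32,x34} V36={x1,x17,x23} V45={x2,x18,x26} V46={x23,x25,x31} V56={x1,x12,x35}
  V123={x30} V126={x7} V134={x5} V145={x18} V156={x35} V235={x21} V245={x2} V246={x25} V346={x23} V356={x1}
C dims 6,15,10; δ0: rk 5, SNF 1^5; δ1: rk 10, SNF 1^9·2
degree 0: 6−5−0 = 1 → Ȟ^0 ≅ Z
degree 1: 15−10−5 = 0 → Ȟ^1 ≅ 0
degree 2: 10−0−10 = 0 plus torsion [2] → Ȟ^2 ≅ Z/2


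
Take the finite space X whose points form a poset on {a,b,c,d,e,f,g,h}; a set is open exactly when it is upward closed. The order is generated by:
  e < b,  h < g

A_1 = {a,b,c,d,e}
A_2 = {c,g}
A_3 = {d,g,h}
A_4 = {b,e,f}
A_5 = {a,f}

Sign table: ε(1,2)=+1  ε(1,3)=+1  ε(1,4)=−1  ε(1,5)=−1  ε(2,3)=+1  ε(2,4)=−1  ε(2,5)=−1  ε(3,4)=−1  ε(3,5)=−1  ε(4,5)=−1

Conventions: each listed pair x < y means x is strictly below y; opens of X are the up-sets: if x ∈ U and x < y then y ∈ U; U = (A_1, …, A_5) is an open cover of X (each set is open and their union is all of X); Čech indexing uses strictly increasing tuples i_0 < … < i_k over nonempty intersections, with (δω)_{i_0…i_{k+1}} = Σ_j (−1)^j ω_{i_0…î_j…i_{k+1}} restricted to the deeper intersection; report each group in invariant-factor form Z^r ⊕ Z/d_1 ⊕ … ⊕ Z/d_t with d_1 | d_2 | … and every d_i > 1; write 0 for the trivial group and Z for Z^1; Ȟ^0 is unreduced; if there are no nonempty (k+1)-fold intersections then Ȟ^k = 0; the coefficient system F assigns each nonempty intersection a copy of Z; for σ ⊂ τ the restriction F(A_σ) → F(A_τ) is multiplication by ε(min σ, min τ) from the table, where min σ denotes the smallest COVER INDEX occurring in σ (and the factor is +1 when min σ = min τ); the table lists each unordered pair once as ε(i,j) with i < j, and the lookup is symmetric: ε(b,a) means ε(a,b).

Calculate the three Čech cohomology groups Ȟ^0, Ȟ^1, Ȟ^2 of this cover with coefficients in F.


nonempty overlaps:
  A12={c} A13={d} A14={b,e} A15={a} A23={g} A45={f}
C dims 5,6; δ0: rk 5, SNF 1^4·2
degree 0: 5−5−0 = 0 → Ȟ^0 ≅ 0
degree 1: 6−0−5 = 1 plus torsion [2] → Ȟ^1 ≅ Z ⊕ Z/2
degree 2: 0−0−0 = 0 → Ȟ^2 ≅ 0

Ȟ^0 ≅ 0, Ȟ^1 ≅ Z ⊕ Z/2, Ȟ^2 ≅ 0


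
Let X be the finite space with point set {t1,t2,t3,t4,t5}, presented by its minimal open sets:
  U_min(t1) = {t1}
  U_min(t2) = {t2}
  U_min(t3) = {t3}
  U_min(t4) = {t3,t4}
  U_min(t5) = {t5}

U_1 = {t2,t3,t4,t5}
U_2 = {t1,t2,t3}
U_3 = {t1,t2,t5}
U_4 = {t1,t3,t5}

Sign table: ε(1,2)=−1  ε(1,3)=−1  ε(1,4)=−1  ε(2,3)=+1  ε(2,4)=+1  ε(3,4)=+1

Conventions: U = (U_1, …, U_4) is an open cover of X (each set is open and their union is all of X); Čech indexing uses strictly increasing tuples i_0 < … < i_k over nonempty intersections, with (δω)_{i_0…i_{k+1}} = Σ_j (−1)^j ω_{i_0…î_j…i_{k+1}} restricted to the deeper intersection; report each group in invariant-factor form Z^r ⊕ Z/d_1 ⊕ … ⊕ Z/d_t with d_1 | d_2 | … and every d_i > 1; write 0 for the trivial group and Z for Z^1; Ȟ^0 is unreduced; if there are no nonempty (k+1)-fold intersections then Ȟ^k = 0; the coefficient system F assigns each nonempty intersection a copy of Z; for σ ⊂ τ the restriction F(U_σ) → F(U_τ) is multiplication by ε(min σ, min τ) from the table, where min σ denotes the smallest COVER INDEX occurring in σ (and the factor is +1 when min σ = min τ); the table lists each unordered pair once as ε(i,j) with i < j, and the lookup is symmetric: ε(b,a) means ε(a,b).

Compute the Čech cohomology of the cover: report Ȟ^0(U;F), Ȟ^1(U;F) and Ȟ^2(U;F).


intersection data:
  U12={t2,t3} U13={t2,t5} U14={t3,t5} U23={t1,t2} U24={t1,t3} U34={t1,t5}
  U123={t2} U124={t3} U134={t5} U234={t1}
C dims 4,6,4; δ0: rk 3, SNF 1^3; δ1: rk 3, SNF 1^3
Ȟ^0 = (4 − 3) − 0 = 1, so Ȟ^0 ≅ Z
Ȟ^1 = (6 − 3) − 3 = 0, so Ȟ^1 ≅ 0
Ȟ^2 = (4 − 0) − 3 = 1, so Ȟ^2 ≅ Z

Ȟ^0 ≅ Z,  Ȟ^1 ≅ 0,  Ȟ^2 ≅ Z


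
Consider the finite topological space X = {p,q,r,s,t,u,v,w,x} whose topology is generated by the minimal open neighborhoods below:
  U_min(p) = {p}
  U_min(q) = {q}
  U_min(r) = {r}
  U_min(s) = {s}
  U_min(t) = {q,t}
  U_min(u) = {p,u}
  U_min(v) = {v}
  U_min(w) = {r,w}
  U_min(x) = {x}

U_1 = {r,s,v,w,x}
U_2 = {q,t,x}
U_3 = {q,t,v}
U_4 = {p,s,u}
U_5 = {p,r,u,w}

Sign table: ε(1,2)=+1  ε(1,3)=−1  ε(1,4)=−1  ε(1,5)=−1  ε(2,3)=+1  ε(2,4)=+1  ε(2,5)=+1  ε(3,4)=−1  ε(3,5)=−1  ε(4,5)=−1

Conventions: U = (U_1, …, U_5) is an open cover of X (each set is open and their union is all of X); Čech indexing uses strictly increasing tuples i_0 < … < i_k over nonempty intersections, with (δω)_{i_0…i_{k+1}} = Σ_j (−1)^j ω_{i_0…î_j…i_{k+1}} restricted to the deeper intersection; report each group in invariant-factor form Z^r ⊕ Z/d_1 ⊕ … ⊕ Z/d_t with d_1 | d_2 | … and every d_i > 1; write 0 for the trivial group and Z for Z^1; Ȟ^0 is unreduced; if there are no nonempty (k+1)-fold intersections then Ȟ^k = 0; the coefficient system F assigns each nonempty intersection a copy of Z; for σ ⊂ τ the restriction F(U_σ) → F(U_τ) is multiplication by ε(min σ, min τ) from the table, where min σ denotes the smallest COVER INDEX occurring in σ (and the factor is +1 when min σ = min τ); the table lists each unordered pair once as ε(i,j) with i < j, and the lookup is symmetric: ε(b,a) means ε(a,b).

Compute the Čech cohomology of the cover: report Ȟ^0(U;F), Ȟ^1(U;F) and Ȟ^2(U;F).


Ȟ^0(U;F) ≅ 0, Ȟ^1(U;F) ≅ Z ⊕ Z/2, Ȟ^2(U;F) ≅ 0

nerve simplices:
  U12={x} U13={v} U14={s} U15={r,w} U23={q,t} U45={p,u}
C dims 5,6; δ0: rk 5, SNF 1^4·2
degree 0: 5−5−0 = 0 → Ȟ^0 ≅ 0
degree 1: 6−0−5 = 1 plus torsion [2] → Ȟ^1 ≅ Z ⊕ Z/2
degree 2: 0−0−0 = 0 → Ȟ^2 ≅ 0


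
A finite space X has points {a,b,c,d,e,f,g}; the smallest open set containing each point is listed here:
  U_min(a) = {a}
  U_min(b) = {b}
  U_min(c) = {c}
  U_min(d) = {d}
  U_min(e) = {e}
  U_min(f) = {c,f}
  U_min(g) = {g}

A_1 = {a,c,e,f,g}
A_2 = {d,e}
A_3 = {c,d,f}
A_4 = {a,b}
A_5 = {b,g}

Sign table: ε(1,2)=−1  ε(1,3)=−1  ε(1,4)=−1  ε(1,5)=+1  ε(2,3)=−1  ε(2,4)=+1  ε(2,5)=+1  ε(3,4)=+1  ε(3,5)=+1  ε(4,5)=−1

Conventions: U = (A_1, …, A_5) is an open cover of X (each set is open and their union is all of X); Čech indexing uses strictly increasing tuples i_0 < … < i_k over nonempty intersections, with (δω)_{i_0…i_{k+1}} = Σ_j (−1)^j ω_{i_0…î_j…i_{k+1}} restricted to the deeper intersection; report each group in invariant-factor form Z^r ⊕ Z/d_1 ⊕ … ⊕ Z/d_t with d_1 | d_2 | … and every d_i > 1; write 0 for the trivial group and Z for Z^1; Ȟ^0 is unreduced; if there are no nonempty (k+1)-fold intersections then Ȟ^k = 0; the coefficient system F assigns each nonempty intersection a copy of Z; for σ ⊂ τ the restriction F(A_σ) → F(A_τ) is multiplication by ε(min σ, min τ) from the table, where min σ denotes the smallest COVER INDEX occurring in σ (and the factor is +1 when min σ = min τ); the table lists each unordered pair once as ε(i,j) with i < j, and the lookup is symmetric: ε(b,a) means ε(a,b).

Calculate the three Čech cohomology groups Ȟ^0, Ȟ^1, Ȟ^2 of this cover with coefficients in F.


nonempty intersections:
  A12={e} A13={c,f} A14={a} A15={g} A23={d} A45={b}
C dims 5,6; δ0: rk 5, SNF 1^4·2
Ȟ^0: (5−5)−0=0 ⇒ 0
Ȟ^1: (6−0)−5=1 plus torsion [2] ⇒ Z ⊕ Z/2
Ȟ^2: (0−0)−0=0 ⇒ 0

Ȟ^0 = 0, Ȟ^1 = Z ⊕ Z/2, Ȟ^2 = 0


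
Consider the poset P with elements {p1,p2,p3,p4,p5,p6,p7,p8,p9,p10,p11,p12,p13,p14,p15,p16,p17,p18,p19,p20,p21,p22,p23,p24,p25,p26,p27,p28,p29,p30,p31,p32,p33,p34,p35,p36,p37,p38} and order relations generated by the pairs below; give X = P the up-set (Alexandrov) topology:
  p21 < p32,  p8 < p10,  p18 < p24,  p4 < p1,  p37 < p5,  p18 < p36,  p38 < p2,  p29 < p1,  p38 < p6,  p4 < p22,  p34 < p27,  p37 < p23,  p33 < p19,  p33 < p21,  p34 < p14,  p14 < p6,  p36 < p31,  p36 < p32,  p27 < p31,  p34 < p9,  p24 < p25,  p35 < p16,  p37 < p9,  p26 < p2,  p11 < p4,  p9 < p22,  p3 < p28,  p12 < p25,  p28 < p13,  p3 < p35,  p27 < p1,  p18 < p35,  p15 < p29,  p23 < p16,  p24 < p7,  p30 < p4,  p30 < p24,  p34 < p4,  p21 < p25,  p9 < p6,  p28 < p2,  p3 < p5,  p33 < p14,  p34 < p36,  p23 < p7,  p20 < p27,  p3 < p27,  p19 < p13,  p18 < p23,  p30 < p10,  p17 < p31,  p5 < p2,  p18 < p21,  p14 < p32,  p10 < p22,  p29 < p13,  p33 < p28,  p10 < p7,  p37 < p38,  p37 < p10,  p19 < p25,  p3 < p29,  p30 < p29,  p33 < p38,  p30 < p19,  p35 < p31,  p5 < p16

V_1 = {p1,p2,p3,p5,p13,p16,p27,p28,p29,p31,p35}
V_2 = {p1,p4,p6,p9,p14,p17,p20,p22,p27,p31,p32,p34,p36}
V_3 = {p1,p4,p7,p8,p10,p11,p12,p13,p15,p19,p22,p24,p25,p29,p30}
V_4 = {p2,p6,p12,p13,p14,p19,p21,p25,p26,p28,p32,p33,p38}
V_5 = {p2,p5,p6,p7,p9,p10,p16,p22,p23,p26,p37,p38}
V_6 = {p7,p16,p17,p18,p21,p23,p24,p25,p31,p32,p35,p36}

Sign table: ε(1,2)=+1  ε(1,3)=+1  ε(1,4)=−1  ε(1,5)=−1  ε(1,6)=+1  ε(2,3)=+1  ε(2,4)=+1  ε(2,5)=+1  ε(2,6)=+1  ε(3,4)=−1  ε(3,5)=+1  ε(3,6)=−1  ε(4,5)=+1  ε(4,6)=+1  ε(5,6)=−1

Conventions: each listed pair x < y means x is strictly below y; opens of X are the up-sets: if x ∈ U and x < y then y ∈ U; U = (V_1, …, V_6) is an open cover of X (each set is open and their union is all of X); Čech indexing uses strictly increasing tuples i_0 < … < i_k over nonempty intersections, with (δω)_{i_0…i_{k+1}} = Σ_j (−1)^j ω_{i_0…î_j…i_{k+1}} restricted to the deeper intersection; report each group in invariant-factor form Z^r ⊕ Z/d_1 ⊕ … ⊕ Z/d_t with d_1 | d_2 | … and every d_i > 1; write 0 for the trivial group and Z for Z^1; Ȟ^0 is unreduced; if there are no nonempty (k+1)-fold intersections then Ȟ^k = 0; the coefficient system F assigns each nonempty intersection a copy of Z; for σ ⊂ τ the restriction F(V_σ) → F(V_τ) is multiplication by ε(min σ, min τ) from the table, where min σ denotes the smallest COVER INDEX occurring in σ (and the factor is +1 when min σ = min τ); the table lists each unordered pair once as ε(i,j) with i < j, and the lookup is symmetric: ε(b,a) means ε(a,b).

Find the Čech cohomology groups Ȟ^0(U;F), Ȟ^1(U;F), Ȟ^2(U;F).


nerve of the cover:
  V12={p1,p27,p31} V13={p1,p13,p29} V14={p2,p13,p28} V15={p2,p5,p16} V16={p16,p31,p35} V23={p1,p4,p22} V24={p6,p14,p32} V25={p6,p9,p22} V26={p17,p31,p32,p36} V34={p12,p13,p19,p25} V35={p7,p10,p22} V36={p7,p24,p25} V45={p2,p6,p26,p38} V46={p21,p25,p32} V56={p7,p16,p23}
  V123={p1} V126={p31} V134={p13} V145={p2} V156={p16} V235={p22} V245={p6} V246={p32} V346={p25} V356={p7}
C dims 6,15,10; δ0: rk 6, SNF 1^5·2; δ1: rk 9, SNF 1^9
Ȟ^0 = (6 − 6) − 0 = 0, so Ȟ^0 ≅ 0
Ȟ^1 = (15 − 9) − 6 = 0 plus torsion [2], so Ȟ^1 ≅ Z/2
Ȟ^2 = (10 − 0) − 9 = 1, so Ȟ^2 ≅ Z

Ȟ^0 = 0, Ȟ^1 = Z/2, Ȟ^2 = Z


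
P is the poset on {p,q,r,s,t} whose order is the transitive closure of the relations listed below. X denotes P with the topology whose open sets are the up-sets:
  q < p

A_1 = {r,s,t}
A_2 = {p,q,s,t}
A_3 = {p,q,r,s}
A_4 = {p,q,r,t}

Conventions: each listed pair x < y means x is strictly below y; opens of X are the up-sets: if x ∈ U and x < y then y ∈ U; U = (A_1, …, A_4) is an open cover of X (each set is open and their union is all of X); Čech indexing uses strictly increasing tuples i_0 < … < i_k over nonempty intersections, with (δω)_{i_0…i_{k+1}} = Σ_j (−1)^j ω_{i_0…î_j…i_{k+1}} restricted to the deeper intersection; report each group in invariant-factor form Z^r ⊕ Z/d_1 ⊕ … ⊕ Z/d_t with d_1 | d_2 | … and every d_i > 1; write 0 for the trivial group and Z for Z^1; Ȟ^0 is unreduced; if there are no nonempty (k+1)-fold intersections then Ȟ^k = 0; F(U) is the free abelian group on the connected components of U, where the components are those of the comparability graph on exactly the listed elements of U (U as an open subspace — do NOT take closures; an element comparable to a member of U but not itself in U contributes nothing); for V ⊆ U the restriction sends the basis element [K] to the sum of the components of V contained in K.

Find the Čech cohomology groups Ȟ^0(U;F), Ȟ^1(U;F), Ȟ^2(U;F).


Ȟ^0(U;F) ≅ Z^4; Ȟ^1(U;F) ≅ 0; Ȟ^2(U;F) ≅ 0

cover nerve:
  A12={s,t} A13={r,s} A14={r,t} A23={p,q,s} A24={p,q,t} A34={p,q,r}
  A123={s} A124={t} A134={r} A234={p,q}
components per intersection:
  A1: {r} {s} {t}
  A2: {p,q} {s} {t}
  A3: {p,q} {r} {s}
  A4: {p,q} {r} {t}
  A12: {s} {t}
  A13: {r} {s}
  A14: {r} {t}
  A23: {p,q} {s}
  A24: {p,q} {t}
  A34: {p,q} {r}
  A123: {s}
  A124: {t}
  A134: {r}
  A234: {p,q}
C dims 12,12,4; δ0: rk 8, SNF 1^8; δ1: rk 4, SNF 1^4
Ȟ^0: (12−8)−0=4 ⇒ Z^4
Ȟ^1: (12−4)−8=0 ⇒ 0
Ȟ^2: (4−0)−4=0 ⇒ 0


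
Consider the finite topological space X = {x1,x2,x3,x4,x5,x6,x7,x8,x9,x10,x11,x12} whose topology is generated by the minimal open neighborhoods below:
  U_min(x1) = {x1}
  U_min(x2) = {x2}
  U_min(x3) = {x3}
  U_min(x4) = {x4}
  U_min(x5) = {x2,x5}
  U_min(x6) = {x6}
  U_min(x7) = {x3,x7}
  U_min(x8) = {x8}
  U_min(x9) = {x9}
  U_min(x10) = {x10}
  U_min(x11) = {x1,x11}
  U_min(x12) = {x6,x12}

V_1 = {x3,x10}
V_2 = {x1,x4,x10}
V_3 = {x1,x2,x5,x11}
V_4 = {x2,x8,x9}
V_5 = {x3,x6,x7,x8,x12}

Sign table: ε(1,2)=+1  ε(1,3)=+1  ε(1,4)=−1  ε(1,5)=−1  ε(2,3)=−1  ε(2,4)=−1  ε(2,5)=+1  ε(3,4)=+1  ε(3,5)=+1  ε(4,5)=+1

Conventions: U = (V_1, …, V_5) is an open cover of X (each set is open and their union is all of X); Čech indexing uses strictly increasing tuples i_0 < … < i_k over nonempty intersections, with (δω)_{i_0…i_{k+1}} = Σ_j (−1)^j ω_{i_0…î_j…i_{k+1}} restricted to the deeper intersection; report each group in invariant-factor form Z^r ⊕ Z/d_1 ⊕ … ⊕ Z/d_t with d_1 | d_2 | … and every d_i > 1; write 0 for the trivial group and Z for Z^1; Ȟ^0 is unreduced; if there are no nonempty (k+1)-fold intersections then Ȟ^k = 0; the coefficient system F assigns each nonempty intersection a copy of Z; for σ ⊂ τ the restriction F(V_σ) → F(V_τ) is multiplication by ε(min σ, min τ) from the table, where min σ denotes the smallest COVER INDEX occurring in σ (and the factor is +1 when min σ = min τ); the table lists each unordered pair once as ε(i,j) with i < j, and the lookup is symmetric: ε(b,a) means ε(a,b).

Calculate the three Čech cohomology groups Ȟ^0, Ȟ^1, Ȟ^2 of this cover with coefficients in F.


nonempty intersections:
  V12={x10} V15={x3} V23={x1} V34={x2} V45={x8}
C dims 5,5; δ0: rk 4, SNF 1^4
Ȟ^0: (5−4)−0=1 ⇒ Z
Ȟ^1: (5−0)−4=1 ⇒ Z
Ȟ^2: (0−0)−0=0 ⇒ 0

Ȟ^0 ≅ Z,  Ȟ^1 ≅ Z,  Ȟ^2 ≅ 0


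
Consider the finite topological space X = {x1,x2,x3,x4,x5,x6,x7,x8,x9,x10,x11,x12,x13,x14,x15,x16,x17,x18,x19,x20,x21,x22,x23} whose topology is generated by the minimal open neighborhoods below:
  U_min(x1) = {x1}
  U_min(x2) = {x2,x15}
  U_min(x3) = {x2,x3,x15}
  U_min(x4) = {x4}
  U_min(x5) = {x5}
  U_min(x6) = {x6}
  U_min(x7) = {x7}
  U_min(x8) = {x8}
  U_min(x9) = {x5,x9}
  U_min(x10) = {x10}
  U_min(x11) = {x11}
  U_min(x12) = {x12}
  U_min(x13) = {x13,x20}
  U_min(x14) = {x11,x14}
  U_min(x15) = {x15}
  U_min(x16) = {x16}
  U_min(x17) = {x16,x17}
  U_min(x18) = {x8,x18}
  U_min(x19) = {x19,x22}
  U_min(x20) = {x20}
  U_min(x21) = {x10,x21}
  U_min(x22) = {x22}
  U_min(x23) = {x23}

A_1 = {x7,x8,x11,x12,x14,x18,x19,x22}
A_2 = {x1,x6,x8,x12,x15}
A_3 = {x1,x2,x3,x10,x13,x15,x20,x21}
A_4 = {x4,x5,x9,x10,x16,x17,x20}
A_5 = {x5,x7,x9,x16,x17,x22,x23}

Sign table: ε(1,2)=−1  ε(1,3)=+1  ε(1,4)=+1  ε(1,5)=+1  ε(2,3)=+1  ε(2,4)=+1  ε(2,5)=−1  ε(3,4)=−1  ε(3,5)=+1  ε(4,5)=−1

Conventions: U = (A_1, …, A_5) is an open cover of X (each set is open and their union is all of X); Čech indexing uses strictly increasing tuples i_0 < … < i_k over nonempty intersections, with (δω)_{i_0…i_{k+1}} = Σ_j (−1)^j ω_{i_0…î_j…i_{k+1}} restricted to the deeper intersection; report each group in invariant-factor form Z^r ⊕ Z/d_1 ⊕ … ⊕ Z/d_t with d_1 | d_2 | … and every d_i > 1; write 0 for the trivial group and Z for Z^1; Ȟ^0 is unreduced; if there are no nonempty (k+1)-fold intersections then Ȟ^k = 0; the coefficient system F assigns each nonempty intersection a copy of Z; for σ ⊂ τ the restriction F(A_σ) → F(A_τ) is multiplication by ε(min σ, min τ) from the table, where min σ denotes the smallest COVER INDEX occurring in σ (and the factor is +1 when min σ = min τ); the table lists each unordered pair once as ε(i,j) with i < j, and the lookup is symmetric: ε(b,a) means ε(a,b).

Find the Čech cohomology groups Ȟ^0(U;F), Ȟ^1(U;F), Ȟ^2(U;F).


Ȟ^0(U;F) ≅ 0; Ȟ^1(U;F) ≅ Z/2; Ȟ^2(U;F) ≅ 0

cover nerve:
  A12={x8,x12} A15={x7,x22} A23={x1,x15} A34={x10,x20} A45={x5,x9,x16,x17}
C dims 5,5; δ0: rk 5, SNF 1^4·2
Ȟ^0: (5−5)−0=0 ⇒ 0
Ȟ^1: (5−0)−5=0 plus torsion [2] ⇒ Z/2
Ȟ^2: (0−0)−0=0 ⇒ 0


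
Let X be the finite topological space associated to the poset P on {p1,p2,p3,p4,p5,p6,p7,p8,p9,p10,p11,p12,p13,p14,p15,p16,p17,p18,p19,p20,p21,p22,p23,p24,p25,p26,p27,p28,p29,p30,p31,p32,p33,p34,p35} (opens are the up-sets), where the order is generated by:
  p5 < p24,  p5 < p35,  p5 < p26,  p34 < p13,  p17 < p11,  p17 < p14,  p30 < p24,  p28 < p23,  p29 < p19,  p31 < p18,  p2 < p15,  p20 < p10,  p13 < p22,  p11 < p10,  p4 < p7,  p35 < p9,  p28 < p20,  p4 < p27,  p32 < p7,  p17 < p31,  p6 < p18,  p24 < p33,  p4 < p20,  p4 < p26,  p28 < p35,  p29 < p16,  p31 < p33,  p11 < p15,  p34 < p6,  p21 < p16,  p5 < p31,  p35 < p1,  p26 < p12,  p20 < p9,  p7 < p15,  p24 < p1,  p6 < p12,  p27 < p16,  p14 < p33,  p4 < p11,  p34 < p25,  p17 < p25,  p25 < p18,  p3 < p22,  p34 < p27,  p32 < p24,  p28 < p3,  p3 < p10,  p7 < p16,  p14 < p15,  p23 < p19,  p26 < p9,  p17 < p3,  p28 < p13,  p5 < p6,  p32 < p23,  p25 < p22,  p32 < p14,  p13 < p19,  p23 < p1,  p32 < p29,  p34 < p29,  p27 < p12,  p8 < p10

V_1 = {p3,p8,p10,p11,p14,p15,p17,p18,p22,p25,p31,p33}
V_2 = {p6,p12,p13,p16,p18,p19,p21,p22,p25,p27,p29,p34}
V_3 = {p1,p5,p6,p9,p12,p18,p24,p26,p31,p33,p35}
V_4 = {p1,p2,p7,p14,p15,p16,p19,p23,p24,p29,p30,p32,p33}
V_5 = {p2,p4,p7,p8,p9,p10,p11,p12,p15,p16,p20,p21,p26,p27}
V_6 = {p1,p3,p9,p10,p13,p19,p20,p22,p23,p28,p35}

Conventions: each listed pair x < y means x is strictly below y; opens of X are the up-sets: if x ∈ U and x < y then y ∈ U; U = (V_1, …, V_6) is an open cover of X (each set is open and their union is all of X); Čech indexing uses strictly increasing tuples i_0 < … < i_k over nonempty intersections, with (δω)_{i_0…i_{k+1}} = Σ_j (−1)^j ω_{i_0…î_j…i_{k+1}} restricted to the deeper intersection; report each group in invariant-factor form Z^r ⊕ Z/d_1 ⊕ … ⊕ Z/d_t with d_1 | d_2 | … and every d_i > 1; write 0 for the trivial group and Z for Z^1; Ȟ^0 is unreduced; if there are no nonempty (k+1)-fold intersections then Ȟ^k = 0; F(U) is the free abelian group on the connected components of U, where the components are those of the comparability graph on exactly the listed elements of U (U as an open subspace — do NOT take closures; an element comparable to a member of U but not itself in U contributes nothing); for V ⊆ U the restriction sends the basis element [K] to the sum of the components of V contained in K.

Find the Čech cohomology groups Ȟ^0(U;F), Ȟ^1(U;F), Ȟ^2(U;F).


nonempty overlaps:
  V12={p18,p22,p25} V13={p18,p31,p33} V14={p14,p15,p33} V15={p8,p10,p11,p15} V16={p3,p10,p22} V23={p6,p12,p18} V24={p16,p19,p29} V25={p12,p16,p21,p27} V26={p13,p19,p22} V34={p1,p24,p33} V35={p9,p12,p26} V36={p1,p9,p35} V45={p2,p7,p15,p16} V46={p1,p19,p23} V56={p9,p10,p20}
  V123={p18} V126={p22} V134={p33} V145={p15} V156={p10} V235={p12} V245={p16} V246={p19} V346={p1} V356={p9}
components per intersection:
  V1: {p3,p8,p10,p11,p14,p15,p17,p18,p22,p25,p31,p33}
  V2: {p6,p12,p13,p16,p18,p19,p21,p22,p25,p27,p29,p34}
  V3: {p1,p5,p6,p9,p12,p18,p24,p26,p31,p33,p35}
  V4: {p1,p2,p7,p14,p15,p16,p19,p23,p24,p29,p30,p32,p33}
  V5: {p2,p4,p7,p8,p9,p10,p11,p12,p15,p16,p20,p21,p26,p27}
  V6: {p1,p3,p9,p10,p13,p19,p20,p22,p23,p28,p35}
  V12: {p18,p22,p25}
  V13: {p18,p31,p33}
  V14: {p14,p15,p33}
  V15: {p8,p10,p11,p15}
  V16: {p3,p10,p22}
  V23: {p6,p12,p18}
  V24: {p16,p19,p29}
  V25: {p12,p16,p21,p27}
  V26: {p13,p19,p22}
  V34: {p1,p24,p33}
  V35: {p9,p12,p26}
  V36: {p1,p9,p35}
  V45: {p2,p7,p15,p16}
  V46: {p1,p19,p23}
  V56: {p9,p10,p20}
  V123: {p18}
  V126: {p22}
  V134: {p33}
  V145: {p15}
  V156: {p10}
  V235: {p12}
  V245: {p16}
  V246: {p19}
  V346: {p1}
  V356: {p9}
C dims 6,15,10; δ0: rk 5, SNF 1^5; δ1: rk 10, SNF 1^9·2
degree 0: 6−5−0 = 1 → Ȟ^0 ≅ Z
degree 1: 15−10−5 = 0 → Ȟ^1 ≅ 0
degree 2: 10−0−10 = 0 plus torsion [2] → Ȟ^2 ≅ Z/2

Ȟ^0 ≅ Z, Ȟ^1 ≅ 0, Ȟ^2 ≅ Z/2


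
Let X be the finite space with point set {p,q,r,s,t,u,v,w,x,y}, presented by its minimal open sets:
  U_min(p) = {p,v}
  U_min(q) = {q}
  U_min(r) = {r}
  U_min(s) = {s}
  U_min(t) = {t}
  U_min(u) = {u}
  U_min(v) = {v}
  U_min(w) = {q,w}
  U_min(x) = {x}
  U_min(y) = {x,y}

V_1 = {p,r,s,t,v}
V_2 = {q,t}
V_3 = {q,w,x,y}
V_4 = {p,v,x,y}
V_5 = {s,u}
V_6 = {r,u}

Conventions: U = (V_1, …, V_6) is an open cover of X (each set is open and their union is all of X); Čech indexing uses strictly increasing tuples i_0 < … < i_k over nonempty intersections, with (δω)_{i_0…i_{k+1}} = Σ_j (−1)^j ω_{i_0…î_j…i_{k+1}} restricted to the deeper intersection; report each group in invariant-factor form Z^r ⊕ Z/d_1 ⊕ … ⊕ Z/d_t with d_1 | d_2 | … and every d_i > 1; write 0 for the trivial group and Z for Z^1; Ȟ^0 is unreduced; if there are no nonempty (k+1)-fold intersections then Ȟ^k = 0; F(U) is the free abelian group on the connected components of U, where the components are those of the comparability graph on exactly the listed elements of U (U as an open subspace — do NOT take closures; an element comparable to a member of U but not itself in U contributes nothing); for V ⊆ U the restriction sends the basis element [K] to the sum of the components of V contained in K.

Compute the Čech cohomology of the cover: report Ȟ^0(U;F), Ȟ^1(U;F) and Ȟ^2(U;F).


cover nerve:
  V12={t} V14={p,v} V15={s} V16={r} V23={q} V34={x,y} V56={u}
components per intersection:
  V1: {p,v} {r} {s} {t}
  V2: {q} {t}
  V3: {q,w} {x,y}
  V4: {p,v} {x,y}
  V5: {s} {u}
  V6: {r} {u}
  V12: {t}
  V14: {p,v}
  V15: {s}
  V16: {r}
  V23: {q}
  V34: {x,y}
  V56: {u}
C dims 14,7; δ0: rk 7, SNF 1^7
Ȟ^0: (14−7)−0=7 ⇒ Z^7
Ȟ^1: (7−0)−7=0 ⇒ 0
Ȟ^2: (0−0)−0=0 ⇒ 0

Ȟ^0 = Z^7, Ȟ^1 = 0, Ȟ^2 = 0


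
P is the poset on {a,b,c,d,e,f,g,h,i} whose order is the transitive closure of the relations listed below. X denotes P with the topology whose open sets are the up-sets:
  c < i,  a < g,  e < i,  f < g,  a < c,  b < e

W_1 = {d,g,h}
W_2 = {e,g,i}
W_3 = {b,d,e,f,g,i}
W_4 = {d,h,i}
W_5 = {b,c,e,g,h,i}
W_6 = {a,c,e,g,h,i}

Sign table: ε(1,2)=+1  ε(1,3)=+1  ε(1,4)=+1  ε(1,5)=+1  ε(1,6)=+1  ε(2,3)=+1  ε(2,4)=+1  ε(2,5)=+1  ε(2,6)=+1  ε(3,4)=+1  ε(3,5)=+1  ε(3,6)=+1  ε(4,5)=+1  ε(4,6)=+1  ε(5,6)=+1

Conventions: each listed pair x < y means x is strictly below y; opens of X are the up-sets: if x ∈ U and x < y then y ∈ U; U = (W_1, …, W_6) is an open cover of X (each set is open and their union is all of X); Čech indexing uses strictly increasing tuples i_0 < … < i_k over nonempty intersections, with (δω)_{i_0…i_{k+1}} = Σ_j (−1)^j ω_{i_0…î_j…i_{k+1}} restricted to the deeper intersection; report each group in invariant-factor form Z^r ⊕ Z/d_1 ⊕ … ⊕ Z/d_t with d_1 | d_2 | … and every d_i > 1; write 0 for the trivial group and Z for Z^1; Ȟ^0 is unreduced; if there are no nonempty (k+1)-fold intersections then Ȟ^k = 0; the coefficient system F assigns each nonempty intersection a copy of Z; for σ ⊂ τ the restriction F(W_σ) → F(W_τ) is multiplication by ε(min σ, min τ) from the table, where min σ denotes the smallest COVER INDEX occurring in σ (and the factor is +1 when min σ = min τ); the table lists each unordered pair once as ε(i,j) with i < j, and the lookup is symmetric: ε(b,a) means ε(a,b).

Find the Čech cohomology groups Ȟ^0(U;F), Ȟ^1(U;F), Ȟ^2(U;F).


Ȟ^0 ≅ Z,  Ȟ^1 ≅ 0,  Ȟ^2 ≅ Z

nerve simplices:
  W12={g} W13={d,g} W14={d,h} W15={g,h} W16={g,h} W23={e,g,i} W24={i} W25={e,g,i} W26={e,g,i} W34={d,i} W35={b,e,g,i} W36={e,g,i} W45={h,i} W46={h,i} W56={c,e,g,h,i}
  W123={g} W125={g} W126={g} W134={d} W135={g} W136={g} W145={h} W146={h} W156={g,h} W234={i} W235={e,g,i} W236={e,g,i} W245={i} W246={i} W256={e,g,i} W345={i} W346={i} W356={e,g,i} W456={h,i}
  W1235={g} W1236={g} W1256={g} W1356={g} W1456={h} W2345={i} W2346={i} W2356={e,g,i} W2456={i} W3456={i}
  W12356={g} W23456={i}
C dims 6,15,19,10; δ0: rk 5, SNF 1^5; δ1: rk 10, SNF 1^10; δ2: rk 8, SNF 1^8
degree 0: 6−5−0 = 1 → Ȟ^0 ≅ Z
degree 1: 15−10−5 = 0 → Ȟ^1 ≅ 0
degree 2: 19−8−10 = 1 → Ȟ^2 ≅ Z
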